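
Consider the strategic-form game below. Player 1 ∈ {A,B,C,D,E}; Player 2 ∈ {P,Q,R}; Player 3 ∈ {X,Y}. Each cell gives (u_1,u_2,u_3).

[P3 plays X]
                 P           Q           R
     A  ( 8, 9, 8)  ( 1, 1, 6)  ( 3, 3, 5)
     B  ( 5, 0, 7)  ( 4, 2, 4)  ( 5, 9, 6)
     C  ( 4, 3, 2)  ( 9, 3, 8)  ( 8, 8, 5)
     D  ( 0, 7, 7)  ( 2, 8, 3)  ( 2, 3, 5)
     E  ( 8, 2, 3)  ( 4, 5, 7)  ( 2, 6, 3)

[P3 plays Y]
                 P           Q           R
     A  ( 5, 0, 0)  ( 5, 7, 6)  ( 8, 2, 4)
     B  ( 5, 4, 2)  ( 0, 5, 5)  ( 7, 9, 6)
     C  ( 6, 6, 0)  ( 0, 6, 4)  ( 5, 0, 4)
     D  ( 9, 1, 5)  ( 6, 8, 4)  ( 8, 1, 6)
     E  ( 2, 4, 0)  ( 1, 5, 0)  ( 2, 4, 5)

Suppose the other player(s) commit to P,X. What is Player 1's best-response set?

P1 best: {A,E}

u_1(A vs P,X) = 8
u_1(B vs P,X) = 5
u_1(C vs P,X) = 4
u_1(D vs P,X) = 0
u_1(E vs P,X) = 8
max payoff 8 at {A,E}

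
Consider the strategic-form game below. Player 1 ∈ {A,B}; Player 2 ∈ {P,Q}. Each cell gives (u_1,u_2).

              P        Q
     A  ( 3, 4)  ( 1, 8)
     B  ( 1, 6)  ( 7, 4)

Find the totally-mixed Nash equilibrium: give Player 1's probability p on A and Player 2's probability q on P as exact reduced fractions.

P1 mixes 1/3 on A; P2 mixes 3/4 on P

P1 indiff ⇒ q·3+(1-q)·1 = q·1+(1-q)·7 ⇒ q(2) = (1-q)(6) ⇒ q = 3/4
P2 indiff ⇒ p·4+(1-p)·6 = p·8+(1-p)·4 ⇒ p(-4) = (1-p)(-2) ⇒ p = 1/3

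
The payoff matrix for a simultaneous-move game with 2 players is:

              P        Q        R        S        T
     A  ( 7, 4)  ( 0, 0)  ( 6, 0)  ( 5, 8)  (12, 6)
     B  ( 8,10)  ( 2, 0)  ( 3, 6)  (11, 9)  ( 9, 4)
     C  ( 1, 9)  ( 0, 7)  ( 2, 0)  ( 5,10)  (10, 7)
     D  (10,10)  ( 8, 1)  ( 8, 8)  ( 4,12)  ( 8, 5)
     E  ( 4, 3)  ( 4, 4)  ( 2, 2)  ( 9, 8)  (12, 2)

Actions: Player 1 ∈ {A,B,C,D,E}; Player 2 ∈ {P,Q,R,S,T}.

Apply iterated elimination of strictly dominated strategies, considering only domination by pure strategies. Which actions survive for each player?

Survivors P1:{B,D} P2:{P,S}

P2 drop Q (S beats it: A:8>0 B:9>0 C:10>7 D:12>1 E:8>4)
P2 drop R (P beats it: A:4>0 B:10>6 C:9>0 D:10>8 E:3>2)
P1 drop C (E beats it: P:4>1 S:9>5 T:12>10)
P2 drop T (S beats it: A:8>6 B:9>4 D:12>5 E:8>2)
P1 drop A (B beats it: P:8>7 S:11>5)
P1 drop E (B beats it: P:8>4 S:11>9)
P1→{B,D} P2→{P,S}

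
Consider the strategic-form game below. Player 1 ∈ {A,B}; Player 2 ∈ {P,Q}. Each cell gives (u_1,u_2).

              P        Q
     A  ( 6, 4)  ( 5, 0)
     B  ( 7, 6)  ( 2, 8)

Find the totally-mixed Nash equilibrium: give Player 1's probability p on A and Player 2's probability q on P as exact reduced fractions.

(p,q) = (1/3, 3/4)

P1 indiff ⇒ q·6+(1-q)·5 = q·7+(1-q)·2 ⇒ q(-1) = (1-q)(-3) ⇒ q = 3/4
P2 indiff ⇒ p·4+(1-p)·6 = p·0+(1-p)·8 ⇒ p(4) = (1-p)(2) ⇒ p = 1/3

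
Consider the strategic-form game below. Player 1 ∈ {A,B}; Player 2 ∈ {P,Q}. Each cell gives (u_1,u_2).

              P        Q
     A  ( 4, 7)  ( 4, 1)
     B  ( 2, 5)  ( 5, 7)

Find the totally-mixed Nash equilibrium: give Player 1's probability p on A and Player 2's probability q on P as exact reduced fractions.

P1 indiff ⇒ q·4+(1-q)·4 = q·2+(1-q)·5 ⇒ q(2) = (1-q)(1) ⇒ q = 1/3
P2 indiff ⇒ p·7+(1-p)·5 = p·1+(1-p)·7 ⇒ p(6) = (1-p)(2) ⇒ p = 1/4

(p,q) = (1/4, 1/3)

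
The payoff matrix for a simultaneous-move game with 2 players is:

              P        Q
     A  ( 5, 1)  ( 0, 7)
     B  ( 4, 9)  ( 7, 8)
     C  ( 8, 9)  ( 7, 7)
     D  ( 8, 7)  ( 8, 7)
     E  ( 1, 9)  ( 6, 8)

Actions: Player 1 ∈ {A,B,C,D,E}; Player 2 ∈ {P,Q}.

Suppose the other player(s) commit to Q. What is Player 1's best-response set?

BR_1 = {D}

u_1(A vs Q) = 0
u_1(B vs Q) = 7
u_1(C vs Q) = 7
u_1(D vs Q) = 8
u_1(E vs Q) = 6
max payoff 8 at {D}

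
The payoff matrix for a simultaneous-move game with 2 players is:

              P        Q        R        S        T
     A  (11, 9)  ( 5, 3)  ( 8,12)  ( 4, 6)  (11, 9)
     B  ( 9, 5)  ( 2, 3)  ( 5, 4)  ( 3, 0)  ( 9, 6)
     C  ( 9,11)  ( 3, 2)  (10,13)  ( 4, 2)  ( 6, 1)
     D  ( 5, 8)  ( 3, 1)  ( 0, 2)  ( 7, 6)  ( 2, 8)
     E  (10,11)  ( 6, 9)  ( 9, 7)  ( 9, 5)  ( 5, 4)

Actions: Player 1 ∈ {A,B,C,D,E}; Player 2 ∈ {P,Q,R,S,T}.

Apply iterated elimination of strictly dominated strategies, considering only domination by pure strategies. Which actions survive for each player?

IESDS → P1:{A,C,E} P2:{P,R}

P1 drop B (A beats it: P:11>9 Q:5>2 R:8>5 S:4>3 T:11>9)
P1 drop D (E beats it: P:10>5 Q:6>3 R:9>0 S:9>7 T:5>2)
P2 drop Q (P beats it: A:9>3 C:11>2 E:11>9)
P2 drop S (P beats it: A:9>6 C:11>2 E:11>5)
P2 drop T (R beats it: A:12>9 C:13>1 E:7>4)
P1→{A,C,E} P2→{P,R}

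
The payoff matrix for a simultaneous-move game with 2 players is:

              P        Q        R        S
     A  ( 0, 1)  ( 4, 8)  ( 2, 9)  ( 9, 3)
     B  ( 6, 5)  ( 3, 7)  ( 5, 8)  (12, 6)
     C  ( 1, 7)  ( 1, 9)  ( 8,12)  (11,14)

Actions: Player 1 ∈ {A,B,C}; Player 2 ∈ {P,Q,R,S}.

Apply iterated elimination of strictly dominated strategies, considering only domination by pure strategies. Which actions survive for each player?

Survivors P1:{B,C} P2:{R,S}

P2 drop P (Q beats it: A:8>1 B:7>5 C:9>7)
P2 drop Q (R beats it: A:9>8 B:8>7 C:12>9)
P1 drop A (B beats it: R:5>2 S:12>9)
P1→{B,C} P2→{R,S}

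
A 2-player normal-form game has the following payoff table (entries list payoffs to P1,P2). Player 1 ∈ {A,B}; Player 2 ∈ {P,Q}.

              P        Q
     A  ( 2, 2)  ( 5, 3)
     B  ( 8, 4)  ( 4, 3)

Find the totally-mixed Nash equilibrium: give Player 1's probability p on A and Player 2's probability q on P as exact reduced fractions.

p=1/2, q=1/7

P1 indiff ⇒ q·2+(1-q)·5 = q·8+(1-q)·4 ⇒ q(-6) = (1-q)(-1) ⇒ q = 1/7
P2 indiff ⇒ p·2+(1-p)·4 = p·3+(1-p)·3 ⇒ p(-1) = (1-p)(-1) ⇒ p = 1/2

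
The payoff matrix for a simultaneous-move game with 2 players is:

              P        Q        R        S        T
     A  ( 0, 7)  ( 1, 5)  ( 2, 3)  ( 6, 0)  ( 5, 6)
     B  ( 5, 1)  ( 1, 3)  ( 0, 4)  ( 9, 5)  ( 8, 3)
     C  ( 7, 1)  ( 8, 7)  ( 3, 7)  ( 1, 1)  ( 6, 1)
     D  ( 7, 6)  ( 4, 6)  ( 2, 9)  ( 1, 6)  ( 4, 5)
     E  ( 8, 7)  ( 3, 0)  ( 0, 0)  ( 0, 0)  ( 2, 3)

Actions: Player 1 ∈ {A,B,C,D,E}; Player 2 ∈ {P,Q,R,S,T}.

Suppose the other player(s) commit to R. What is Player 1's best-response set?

u_1(A vs R) = 2
u_1(B vs R) = 0
u_1(C vs R) = 3
u_1(D vs R) = 2
u_1(E vs R) = 0
max payoff 3 at {C}

argmax u_1 = {C}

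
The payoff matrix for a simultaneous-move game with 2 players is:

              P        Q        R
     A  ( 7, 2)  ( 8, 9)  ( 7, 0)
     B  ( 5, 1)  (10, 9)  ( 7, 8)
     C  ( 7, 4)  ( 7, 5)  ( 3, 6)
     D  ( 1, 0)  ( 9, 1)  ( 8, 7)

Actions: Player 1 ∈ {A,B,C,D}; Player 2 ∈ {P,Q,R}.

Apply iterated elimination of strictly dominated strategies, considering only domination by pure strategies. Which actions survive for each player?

P2 drop P (Q beats it: A:9>2 B:9>1 C:5>4 D:1>0)
P1 drop A (D beats it: Q:9>8 R:8>7)
P1 drop C (B beats it: Q:10>7 R:7>3)
P1→{B,D} P2→{Q,R}

Survivors P1:{B,D} P2:{Q,R}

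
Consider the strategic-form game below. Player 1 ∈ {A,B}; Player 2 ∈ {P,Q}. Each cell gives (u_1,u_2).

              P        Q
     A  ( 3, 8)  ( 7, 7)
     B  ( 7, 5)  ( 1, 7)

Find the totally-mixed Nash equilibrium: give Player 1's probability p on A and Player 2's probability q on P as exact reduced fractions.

p=2/3, q=3/5

P1 indiff ⇒ q·3+(1-q)·7 = q·7+(1-q)·1 ⇒ q(-4) = (1-q)(-6) ⇒ q = 3/5
P2 indiff ⇒ p·8+(1-p)·5 = p·7+(1-p)·7 ⇒ p(1) = (1-p)(2) ⇒ p = 2/3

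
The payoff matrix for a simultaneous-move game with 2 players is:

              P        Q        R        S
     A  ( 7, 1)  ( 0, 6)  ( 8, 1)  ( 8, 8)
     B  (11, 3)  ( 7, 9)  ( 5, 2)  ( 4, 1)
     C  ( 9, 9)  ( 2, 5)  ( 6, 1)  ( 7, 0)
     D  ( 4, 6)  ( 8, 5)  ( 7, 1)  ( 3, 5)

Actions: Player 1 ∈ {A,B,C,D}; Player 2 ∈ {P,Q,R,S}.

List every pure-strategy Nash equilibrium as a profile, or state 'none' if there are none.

PSNE = {(A,S)}

(A,P): not NE [P1→B gives 11>7; P2→S gives 8>1]
(A,Q): not NE [P1→D gives 8>0; P2→S gives 8>6]
(A,R): not NE [P2→S gives 8>1]
(A,S): NE
(B,P): not NE [P2→Q gives 9>3]
(B,Q): not NE [P1→D gives 8>7]
(B,R): not NE [P1→A gives 8>5; P2→Q gives 9>2]
(B,S): not NE [P1→A gives 8>4; P2→Q gives 9>1]
(C,P): not NE [P1→B gives 11>9]
(C,Q): not NE [P1→D gives 8>2; P2→P gives 9>5]
(C,R): not NE [P1→A gives 8>6; P2→P gives 9>1]
(C,S): not NE [P1→A gives 8>7; P2→P gives 9>0]
(D,P): not NE [P1→B gives 11>4]
(D,Q): not NE [P2→P gives 6>5]
(D,R): not NE [P1→A gives 8>7; P2→P gives 6>1]
(D,S): not NE [P1→A gives 8>3; P2→P gives 6>5]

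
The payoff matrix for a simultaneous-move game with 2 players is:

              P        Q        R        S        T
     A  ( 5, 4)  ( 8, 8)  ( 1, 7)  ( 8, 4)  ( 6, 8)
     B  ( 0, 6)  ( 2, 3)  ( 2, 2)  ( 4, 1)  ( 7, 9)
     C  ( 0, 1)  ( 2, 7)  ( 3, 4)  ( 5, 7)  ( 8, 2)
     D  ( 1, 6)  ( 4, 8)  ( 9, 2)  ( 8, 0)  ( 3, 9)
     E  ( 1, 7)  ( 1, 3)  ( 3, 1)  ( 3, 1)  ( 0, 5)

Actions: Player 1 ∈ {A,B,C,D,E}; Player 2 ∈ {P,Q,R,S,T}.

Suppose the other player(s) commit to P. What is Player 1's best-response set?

u_1(A vs P) = 5
u_1(B vs P) = 0
u_1(C vs P) = 0
u_1(D vs P) = 1
u_1(E vs P) = 1
max payoff 5 at {A}

P1 best: {A}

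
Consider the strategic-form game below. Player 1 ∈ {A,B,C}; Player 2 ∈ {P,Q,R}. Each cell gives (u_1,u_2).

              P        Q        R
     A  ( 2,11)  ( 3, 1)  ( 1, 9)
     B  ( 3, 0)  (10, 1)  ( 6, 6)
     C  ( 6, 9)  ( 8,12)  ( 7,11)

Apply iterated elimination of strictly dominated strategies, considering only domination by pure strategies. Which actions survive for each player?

P1 drop A (B beats it: P:3>2 Q:10>3 R:6>1)
P2 drop P (Q beats it: B:1>0 C:12>9)
P1→{B,C} P2→{Q,R}

Remaining: P1:{B,C} P2:{Q,R}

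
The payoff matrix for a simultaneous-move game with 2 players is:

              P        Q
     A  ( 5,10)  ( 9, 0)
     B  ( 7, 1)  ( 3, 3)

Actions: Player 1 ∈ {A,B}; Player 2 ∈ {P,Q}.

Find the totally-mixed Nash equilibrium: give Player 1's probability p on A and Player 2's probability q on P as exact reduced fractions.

P1 indiff ⇒ q·5+(1-q)·9 = q·7+(1-q)·3 ⇒ q(-2) = (1-q)(-6) ⇒ q = 3/4
P2 indiff ⇒ p·10+(1-p)·1 = p·0+(1-p)·3 ⇒ p(10) = (1-p)(2) ⇒ p = 1/6

P1 mixes 1/6 on A; P2 mixes 3/4 on P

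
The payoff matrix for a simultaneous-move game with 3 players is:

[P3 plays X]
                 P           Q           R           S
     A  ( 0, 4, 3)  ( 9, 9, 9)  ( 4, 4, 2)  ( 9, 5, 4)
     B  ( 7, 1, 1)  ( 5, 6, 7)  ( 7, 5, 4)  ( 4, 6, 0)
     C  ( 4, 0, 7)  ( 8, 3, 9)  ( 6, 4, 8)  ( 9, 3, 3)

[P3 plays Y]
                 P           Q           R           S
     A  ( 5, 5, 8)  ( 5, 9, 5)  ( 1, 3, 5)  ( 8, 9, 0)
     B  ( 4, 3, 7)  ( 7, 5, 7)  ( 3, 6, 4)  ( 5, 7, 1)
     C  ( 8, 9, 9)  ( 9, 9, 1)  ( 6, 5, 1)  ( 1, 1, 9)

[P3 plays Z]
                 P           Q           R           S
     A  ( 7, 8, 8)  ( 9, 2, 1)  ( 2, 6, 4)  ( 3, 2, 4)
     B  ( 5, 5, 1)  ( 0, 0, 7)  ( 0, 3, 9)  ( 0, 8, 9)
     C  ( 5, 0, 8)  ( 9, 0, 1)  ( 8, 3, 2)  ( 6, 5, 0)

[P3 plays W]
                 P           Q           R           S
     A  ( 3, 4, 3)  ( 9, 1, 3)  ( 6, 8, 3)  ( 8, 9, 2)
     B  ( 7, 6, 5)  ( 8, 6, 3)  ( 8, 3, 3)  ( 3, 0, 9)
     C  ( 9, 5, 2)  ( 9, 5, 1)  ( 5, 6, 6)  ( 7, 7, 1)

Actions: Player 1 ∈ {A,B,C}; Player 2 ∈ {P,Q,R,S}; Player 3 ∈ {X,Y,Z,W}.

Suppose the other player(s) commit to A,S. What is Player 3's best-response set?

BR_3 = {X,Z}

u_3(X vs A,S) = 4
u_3(Y vs A,S) = 0
u_3(Z vs A,S) = 4
u_3(W vs A,S) = 2
max payoff 4 at {X,Z}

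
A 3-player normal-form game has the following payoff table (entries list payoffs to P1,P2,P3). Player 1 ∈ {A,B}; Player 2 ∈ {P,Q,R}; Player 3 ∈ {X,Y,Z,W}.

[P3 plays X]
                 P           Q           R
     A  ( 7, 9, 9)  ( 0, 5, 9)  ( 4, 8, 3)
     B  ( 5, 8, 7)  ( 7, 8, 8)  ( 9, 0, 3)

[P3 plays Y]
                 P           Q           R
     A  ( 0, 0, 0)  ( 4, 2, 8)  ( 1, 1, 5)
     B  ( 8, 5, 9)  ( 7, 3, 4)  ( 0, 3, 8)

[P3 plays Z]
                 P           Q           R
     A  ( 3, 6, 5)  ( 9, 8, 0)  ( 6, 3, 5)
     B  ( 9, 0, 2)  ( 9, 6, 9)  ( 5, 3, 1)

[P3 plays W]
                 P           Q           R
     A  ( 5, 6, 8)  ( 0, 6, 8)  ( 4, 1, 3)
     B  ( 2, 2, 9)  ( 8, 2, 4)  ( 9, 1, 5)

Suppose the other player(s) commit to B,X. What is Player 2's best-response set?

u_2(P vs B,X) = 8
u_2(Q vs B,X) = 8
u_2(R vs B,X) = 0
max payoff 8 at {P,Q}

argmax u_2 = {P,Q}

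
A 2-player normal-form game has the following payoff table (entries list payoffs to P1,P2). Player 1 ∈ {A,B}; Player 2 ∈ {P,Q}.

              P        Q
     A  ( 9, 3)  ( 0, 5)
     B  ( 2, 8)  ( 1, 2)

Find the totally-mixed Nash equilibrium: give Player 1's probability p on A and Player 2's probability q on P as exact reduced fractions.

P1 indiff ⇒ q·9+(1-q)·0 = q·2+(1-q)·1 ⇒ q(7) = (1-q)(1) ⇒ q = 1/8
P2 indiff ⇒ p·3+(1-p)·8 = p·5+(1-p)·2 ⇒ p(-2) = (1-p)(-6) ⇒ p = 3/4

(p,q) = (3/4, 1/8)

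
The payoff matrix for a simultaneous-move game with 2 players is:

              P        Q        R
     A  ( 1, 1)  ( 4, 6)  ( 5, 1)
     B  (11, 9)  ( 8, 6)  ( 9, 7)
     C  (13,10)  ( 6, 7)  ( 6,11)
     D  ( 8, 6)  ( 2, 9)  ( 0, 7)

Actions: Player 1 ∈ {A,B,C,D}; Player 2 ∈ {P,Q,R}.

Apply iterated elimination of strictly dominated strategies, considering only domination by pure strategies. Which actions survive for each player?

P1 drop A (B beats it: P:11>1 Q:8>4 R:9>5)
P1 drop D (B beats it: P:11>8 Q:8>2 R:9>0)
P2 drop Q (P beats it: B:9>6 C:10>7)
P1→{B,C} P2→{P,R}

IESDS → P1:{B,C} P2:{P,R}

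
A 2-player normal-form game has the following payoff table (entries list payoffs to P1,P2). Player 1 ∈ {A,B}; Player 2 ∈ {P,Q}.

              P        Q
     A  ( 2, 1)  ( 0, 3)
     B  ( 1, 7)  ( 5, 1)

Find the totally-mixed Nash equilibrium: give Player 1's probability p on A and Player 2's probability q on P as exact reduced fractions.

P1 indiff ⇒ q·2+(1-q)·0 = q·1+(1-q)·5 ⇒ q(1) = (1-q)(5) ⇒ q = 5/6
P2 indiff ⇒ p·1+(1-p)·7 = p·3+(1-p)·1 ⇒ p(-2) = (1-p)(-6) ⇒ p = 3/4

P1 mixes 3/4 on A; P2 mixes 5/6 on P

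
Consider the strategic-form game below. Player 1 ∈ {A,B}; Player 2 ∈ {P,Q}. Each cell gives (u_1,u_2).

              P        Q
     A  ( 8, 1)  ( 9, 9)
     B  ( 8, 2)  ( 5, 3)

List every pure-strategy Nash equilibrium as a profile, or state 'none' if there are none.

PSNE = {(A,Q)}

(A,P): not NE [P2→Q gives 9>1]
(A,Q): NE
(B,P): not NE [P2→Q gives 3>2]
(B,Q): not NE [P1→A gives 9>5]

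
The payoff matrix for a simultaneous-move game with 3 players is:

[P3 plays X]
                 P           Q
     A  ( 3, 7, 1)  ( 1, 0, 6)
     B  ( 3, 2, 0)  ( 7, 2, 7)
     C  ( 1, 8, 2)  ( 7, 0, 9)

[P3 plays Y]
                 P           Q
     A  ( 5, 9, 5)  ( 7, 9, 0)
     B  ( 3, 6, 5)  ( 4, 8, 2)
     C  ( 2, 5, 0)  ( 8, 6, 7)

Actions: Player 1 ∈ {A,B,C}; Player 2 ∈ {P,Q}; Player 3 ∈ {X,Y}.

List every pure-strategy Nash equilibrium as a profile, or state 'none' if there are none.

PSNE = {(A,P,Y), (B,Q,X)}

(A,P,X): not NE [P3→Y gives 5>1]
(A,P,Y): NE
(A,Q,X): not NE [P1→C gives 7>1; P2→P gives 7>0]
(A,Q,Y): not NE [P1→C gives 8>7; P3→X gives 6>0]
(B,P,X): not NE [P3→Y gives 5>0]
(B,P,Y): not NE [P1→A gives 5>3; P2→Q gives 8>6]
(B,Q,X): NE
(B,Q,Y): not NE [P1→C gives 8>4; P3→X gives 7>2]
(C,P,X): not NE [P1→B gives 3>1]
(C,P,Y): not NE [P1→A gives 5>2; P2→Q gives 6>5; P3→X gives 2>0]
(C,Q,X): not NE [P2→P gives 8>0]
(C,Q,Y): not NE [P3→X gives 9>7]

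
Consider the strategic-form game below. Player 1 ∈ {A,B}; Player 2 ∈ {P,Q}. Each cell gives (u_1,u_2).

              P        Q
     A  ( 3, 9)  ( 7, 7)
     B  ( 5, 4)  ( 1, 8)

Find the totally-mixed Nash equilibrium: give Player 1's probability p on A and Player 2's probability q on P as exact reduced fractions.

(p,q) = (2/3, 3/4)

P1 indiff ⇒ q·3+(1-q)·7 = q·5+(1-q)·1 ⇒ q(-2) = (1-q)(-6) ⇒ q = 3/4
P2 indiff ⇒ p·9+(1-p)·4 = p·7+(1-p)·8 ⇒ p(2) = (1-p)(4) ⇒ p = 2/3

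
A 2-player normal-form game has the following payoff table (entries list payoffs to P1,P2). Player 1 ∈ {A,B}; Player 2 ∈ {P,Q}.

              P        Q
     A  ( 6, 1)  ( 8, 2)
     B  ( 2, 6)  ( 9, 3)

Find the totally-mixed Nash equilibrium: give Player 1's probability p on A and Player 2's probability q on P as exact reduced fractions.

p=3/4, q=1/5

P1 indiff ⇒ q·6+(1-q)·8 = q·2+(1-q)·9 ⇒ q(4) = (1-q)(1) ⇒ q = 1/5
P2 indiff ⇒ p·1+(1-p)·6 = p·2+(1-p)·3 ⇒ p(-1) = (1-p)(-3) ⇒ p = 3/4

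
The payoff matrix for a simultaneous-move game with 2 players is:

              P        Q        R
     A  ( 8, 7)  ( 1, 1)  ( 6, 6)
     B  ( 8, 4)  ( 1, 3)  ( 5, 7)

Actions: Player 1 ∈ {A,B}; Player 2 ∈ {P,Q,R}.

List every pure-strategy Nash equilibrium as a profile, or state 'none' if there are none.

PSNE = {(A,P)}

(A,P): NE
(A,Q): not NE [P2→P gives 7>1]
(A,R): not NE [P2→P gives 7>6]
(B,P): not NE [P2→R gives 7>4]
(B,Q): not NE [P2→R gives 7>3]
(B,R): not NE [P1→A gives 6>5]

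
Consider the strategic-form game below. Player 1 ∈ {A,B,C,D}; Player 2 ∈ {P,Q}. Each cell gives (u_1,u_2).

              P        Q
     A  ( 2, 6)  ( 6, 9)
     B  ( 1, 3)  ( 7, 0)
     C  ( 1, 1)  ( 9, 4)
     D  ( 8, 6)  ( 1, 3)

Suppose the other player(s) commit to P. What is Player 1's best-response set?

u_1(A vs P) = 2
u_1(B vs P) = 1
u_1(C vs P) = 1
u_1(D vs P) = 8
max payoff 8 at {D}

argmax u_1 = {D}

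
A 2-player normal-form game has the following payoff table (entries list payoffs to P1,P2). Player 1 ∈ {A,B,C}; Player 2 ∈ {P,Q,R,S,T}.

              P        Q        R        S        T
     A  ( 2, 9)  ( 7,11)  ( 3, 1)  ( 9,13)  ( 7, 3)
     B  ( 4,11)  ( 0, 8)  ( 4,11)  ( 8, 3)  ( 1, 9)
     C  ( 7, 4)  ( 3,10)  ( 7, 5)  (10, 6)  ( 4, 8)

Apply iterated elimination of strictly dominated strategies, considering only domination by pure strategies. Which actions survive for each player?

P1 drop B (C beats it: P:7>4 Q:3>0 R:7>4 S:10>8 T:4>1)
P2 drop P (Q beats it: A:11>9 C:10>4)
P2 drop R (Q beats it: A:11>1 C:10>5)
P2 drop T (Q beats it: A:11>3 C:10>8)
P1→{A,C} P2→{Q,S}

Remaining: P1:{A,C} P2:{Q,S}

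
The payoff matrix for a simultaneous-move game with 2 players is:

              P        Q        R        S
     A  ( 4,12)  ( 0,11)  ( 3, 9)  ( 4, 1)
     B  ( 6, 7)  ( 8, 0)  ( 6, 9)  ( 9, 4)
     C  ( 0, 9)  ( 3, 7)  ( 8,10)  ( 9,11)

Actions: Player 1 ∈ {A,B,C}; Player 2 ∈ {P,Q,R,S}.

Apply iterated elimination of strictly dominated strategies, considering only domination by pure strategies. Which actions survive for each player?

P1 drop A (B beats it: P:6>4 Q:8>0 R:6>3 S:9>4)
P2 drop P (R beats it: B:9>7 C:10>9)
P2 drop Q (R beats it: B:9>0 C:10>7)
P1→{B,C} P2→{R,S}

Survivors P1:{B,C} P2:{R,S}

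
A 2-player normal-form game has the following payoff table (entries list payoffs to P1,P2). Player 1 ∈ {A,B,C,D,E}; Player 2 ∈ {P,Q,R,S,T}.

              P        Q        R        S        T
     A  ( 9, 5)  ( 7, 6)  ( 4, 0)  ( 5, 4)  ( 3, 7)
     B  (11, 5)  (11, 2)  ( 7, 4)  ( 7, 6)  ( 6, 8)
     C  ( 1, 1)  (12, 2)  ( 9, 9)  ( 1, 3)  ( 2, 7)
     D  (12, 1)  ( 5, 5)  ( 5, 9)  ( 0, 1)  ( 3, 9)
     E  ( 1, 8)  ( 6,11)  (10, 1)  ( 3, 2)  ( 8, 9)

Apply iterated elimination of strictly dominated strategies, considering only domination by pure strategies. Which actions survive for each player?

Survivors P1:{B,C,E} P2:{Q,R,T}

P1 drop A (B beats it: P:11>9 Q:11>7 R:7>4 S:7>5 T:6>3)
P2 drop P (T beats it: B:8>5 C:7>1 D:9>1 E:9>8)
P1 drop D (B beats it: Q:11>5 R:7>5 S:7>0 T:6>3)
P2 drop S (T beats it: B:8>6 C:7>3 E:9>2)
P1→{B,C,E} P2→{Q,R,T}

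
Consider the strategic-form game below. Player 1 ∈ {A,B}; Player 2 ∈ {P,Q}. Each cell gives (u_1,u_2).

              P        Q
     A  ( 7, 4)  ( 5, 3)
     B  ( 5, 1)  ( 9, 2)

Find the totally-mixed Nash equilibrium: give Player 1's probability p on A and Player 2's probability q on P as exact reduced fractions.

P1 indiff ⇒ q·7+(1-q)·5 = q·5+(1-q)·9 ⇒ q(2) = (1-q)(4) ⇒ q = 2/3
P2 indiff ⇒ p·4+(1-p)·1 = p·3+(1-p)·2 ⇒ p(1) = (1-p)(1) ⇒ p = 1/2

(p,q) = (1/2, 2/3)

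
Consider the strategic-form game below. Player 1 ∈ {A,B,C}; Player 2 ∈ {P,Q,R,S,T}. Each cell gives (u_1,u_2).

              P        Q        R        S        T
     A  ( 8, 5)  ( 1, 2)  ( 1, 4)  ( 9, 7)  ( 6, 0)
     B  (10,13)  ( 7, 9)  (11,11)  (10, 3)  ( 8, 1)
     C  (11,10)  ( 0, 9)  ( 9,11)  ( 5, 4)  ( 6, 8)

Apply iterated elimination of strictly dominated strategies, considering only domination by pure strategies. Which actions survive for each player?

IESDS → P1:{B,C} P2:{P,R}

P1 drop A (B beats it: P:10>8 Q:7>1 R:11>1 S:10>9 T:8>6)
P2 drop Q (P beats it: B:13>9 C:10>9)
P2 drop S (P beats it: B:13>3 C:10>4)
P2 drop T (P beats it: B:13>1 C:10>8)
P1→{B,C} P2→{P,R}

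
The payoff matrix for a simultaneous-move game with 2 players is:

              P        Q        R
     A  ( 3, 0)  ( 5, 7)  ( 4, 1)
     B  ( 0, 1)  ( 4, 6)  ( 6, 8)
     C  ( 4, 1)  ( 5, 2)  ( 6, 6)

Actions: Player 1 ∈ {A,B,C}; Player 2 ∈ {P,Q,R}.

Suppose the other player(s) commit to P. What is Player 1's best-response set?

u_1(A vs P) = 3
u_1(B vs P) = 0
u_1(C vs P) = 4
max payoff 4 at {C}

argmax u_1 = {C}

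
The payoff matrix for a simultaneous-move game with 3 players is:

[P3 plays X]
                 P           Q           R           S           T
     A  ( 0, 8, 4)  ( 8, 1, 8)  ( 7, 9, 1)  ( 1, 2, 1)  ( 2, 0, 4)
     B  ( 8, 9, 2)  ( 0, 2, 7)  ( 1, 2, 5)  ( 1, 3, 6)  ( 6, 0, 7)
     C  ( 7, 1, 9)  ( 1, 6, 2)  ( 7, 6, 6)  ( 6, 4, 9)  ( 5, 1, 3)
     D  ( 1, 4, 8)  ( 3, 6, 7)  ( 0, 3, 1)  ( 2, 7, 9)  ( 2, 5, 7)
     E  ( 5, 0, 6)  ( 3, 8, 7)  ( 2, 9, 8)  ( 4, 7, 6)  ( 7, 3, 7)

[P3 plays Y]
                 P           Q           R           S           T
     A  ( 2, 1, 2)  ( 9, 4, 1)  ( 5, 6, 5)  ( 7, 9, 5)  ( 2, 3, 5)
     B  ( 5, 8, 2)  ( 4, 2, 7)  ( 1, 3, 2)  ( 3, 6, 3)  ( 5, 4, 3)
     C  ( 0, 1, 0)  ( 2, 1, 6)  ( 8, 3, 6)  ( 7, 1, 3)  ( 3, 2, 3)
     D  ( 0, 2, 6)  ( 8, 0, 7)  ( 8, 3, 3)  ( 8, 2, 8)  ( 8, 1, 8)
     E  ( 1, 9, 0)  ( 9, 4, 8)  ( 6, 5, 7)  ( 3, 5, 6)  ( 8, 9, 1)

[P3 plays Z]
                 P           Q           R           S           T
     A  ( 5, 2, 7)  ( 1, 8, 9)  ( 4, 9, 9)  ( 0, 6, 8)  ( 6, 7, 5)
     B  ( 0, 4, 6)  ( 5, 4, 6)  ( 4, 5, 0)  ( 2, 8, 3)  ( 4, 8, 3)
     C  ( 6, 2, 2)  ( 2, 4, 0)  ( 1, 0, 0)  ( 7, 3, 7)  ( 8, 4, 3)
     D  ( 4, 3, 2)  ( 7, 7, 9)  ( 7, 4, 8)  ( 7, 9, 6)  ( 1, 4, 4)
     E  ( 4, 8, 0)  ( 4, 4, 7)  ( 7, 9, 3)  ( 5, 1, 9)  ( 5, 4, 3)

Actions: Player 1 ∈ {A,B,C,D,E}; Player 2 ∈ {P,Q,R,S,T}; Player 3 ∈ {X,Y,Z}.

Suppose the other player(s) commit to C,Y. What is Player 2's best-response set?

u_2(P vs C,Y) = 1
u_2(Q vs C,Y) = 1
u_2(R vs C,Y) = 3
u_2(S vs C,Y) = 1
u_2(T vs C,Y) = 2
max payoff 3 at {R}

argmax u_2 = {R}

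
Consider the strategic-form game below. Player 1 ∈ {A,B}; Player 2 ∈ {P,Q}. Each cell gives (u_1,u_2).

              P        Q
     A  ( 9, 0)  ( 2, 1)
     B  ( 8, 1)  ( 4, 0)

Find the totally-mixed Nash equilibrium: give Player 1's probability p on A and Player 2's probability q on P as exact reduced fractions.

p=1/2, q=2/3

P1 indiff ⇒ q·9+(1-q)·2 = q·8+(1-q)·4 ⇒ q(1) = (1-q)(2) ⇒ q = 2/3
P2 indiff ⇒ p·0+(1-p)·1 = p·1+(1-p)·0 ⇒ p(-1) = (1-p)(-1) ⇒ p = 1/2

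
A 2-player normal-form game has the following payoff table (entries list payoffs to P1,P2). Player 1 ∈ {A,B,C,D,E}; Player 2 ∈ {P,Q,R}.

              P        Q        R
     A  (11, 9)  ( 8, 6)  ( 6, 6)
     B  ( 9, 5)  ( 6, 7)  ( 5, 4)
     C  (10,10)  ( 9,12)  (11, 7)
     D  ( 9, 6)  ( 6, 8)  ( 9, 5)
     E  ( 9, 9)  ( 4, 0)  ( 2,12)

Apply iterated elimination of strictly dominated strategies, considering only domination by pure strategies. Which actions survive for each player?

P1 drop B (A beats it: P:11>9 Q:8>6 R:6>5)
P1 drop D (C beats it: P:10>9 Q:9>6 R:11>9)
P1 drop E (A beats it: P:11>9 Q:8>4 R:6>2)
P2 drop R (P beats it: A:9>6 C:10>7)
P1→{A,C} P2→{P,Q}

Remaining: P1:{A,C} P2:{P,Q}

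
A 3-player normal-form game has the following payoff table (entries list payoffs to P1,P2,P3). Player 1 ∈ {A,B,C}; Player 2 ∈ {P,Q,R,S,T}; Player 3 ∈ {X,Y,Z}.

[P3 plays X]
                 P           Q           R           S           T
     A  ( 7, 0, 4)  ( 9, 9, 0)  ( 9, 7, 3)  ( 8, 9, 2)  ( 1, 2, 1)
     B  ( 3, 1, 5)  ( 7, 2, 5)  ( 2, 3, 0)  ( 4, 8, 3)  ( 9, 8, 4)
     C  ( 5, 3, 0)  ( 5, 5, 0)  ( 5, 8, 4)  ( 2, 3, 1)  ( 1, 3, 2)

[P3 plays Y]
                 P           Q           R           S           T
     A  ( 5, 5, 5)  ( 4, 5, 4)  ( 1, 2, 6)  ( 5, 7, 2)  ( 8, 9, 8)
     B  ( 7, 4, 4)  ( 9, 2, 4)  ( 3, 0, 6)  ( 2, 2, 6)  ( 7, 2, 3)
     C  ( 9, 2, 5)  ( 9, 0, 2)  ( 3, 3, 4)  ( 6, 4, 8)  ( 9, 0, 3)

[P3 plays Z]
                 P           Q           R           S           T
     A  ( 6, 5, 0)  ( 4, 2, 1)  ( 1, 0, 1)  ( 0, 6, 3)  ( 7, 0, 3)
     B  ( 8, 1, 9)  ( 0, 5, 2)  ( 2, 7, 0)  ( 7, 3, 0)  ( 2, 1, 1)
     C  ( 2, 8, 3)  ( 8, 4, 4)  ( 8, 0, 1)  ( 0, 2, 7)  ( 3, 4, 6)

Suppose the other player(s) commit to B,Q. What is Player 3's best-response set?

argmax u_3 = {X}

u_3(X vs B,Q) = 5
u_3(Y vs B,Q) = 4
u_3(Z vs B,Q) = 2
max payoff 5 at {X}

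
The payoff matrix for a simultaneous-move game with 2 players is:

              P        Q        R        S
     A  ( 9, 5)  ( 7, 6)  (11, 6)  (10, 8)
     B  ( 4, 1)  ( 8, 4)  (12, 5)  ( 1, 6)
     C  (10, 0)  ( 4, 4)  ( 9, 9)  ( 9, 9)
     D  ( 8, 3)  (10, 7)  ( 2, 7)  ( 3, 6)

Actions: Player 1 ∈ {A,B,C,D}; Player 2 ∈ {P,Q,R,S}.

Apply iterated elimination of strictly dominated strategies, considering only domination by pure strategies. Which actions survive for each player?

Survivors P1:{A,B,D} P2:{Q,R,S}

P2 drop P (Q beats it: A:6>5 B:4>1 C:4>0 D:7>3)
P1 drop C (A beats it: Q:7>4 R:11>9 S:10>9)
P1→{A,B,D} P2→{Q,R,S}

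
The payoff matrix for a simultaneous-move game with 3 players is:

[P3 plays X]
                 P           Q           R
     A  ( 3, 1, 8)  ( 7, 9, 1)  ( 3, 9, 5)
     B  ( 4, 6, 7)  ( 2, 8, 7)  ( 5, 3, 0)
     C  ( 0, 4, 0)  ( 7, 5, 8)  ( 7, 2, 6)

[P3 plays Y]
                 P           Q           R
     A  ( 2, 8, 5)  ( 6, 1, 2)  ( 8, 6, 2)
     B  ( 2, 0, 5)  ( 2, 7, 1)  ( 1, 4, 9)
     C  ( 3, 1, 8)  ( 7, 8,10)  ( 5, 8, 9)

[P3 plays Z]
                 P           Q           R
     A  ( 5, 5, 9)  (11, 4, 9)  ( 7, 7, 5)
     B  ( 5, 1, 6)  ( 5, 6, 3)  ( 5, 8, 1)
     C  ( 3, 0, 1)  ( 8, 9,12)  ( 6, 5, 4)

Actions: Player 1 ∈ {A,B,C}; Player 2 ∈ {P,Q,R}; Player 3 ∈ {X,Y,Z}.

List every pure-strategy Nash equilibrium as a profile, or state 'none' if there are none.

(A,P,X): not NE [P1→B gives 4>3; P2→R gives 9>1; P3→Z gives 9>8]
(A,P,Y): not NE [P1→C gives 3>2; P3→Z gives 9>5]
(A,P,Z): not NE [P2→R gives 7>5]
(A,Q,X): not NE [P3→Z gives 9>1]
(A,Q,Y): not NE [P1→C gives 7>6; P2→P gives 8>1; P3→Z gives 9>2]
(A,Q,Z): not NE [P2→R gives 7>4]
(A,R,X): not NE [P1→C gives 7>3]
(A,R,Y): not NE [P2→P gives 8>6; P3→Z gives 5>2]
(A,R,Z): NE
(B,P,X): not NE [P2→Q gives 8>6]
(B,P,Y): not NE [P1→C gives 3>2; P2→Q gives 7>0; P3→X gives 7>5]
(B,P,Z): not NE [P2→R gives 8>1; P3→X gives 7>6]
(B,Q,X): not NE [P1→C gives 7>2]
(B,Q,Y): not NE [P1→C gives 7>2; P3→X gives 7>1]
(B,Q,Z): not NE [P1→A gives 11>5; P2→R gives 8>6; P3→X gives 7>3]
(B,R,X): not NE [P1→C gives 7>5; P2→Q gives 8>3; P3→Y gives 9>0]
(B,R,Y): not NE [P1→A gives 8>1; P2→Q gives 7>4]
(B,R,Z): not NE [P1→A gives 7>5; P3→Y gives 9>1]
(C,P,X): not NE [P1→B gives 4>0; P2→Q gives 5>4; P3→Y gives 8>0]
(C,P,Y): not NE [P2→R gives 8>1]
(C,P,Z): not NE [P1→B gives 5>3; P2→Q gives 9>0; P3→Y gives 8>1]
(C,Q,X): not NE [P3→Z gives 12>8]
(C,Q,Y): not NE [P3→Z gives 12>10]
(C,Q,Z): not NE [P1→A gives 11>8]
(C,R,X): not NE [P2→Q gives 5>2; P3→Y gives 9>6]
(C,R,Y): not NE [P1→A gives 8>5]
(C,R,Z): not NE [P1→A gives 7>6; P2→Q gives 9>5; P3→Y gives 9>4]

NE set: (A,R,Z)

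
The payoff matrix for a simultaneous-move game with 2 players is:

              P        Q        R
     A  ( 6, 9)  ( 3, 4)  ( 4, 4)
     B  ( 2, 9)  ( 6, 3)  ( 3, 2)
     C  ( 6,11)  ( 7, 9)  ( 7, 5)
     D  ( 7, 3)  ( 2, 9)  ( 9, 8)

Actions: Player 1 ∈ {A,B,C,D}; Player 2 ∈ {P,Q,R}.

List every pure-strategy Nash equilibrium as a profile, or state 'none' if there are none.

Equilibria: none

(A,P): not NE [P1→D gives 7>6]
(A,Q): not NE [P1→C gives 7>3; P2→P gives 9>4]
(A,R): not NE [P1→D gives 9>4; P2→P gives 9>4]
(B,P): not NE [P1→D gives 7>2]
(B,Q): not NE [P1→C gives 7>6; P2→P gives 9>3]
(B,R): not NE [P1→D gives 9>3; P2→P gives 9>2]
(C,P): not NE [P1→D gives 7>6]
(C,Q): not NE [P2→P gives 11>9]
(C,R): not NE [P1→D gives 9>7; P2→P gives 11>5]
(D,P): not NE [P2→Q gives 9>3]
(D,Q): not NE [P1→C gives 7>2]
(D,R): not NE [P2→Q gives 9>8]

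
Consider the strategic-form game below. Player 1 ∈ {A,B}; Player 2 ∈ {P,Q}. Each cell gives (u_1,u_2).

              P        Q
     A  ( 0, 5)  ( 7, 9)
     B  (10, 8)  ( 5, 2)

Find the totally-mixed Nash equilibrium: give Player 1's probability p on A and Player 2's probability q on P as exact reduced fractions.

P1 indiff ⇒ q·0+(1-q)·7 = q·10+(1-q)·5 ⇒ q(-10) = (1-q)(-2) ⇒ q = 1/6
P2 indiff ⇒ p·5+(1-p)·8 = p·9+(1-p)·2 ⇒ p(-4) = (1-p)(-6) ⇒ p = 3/5

(p,q) = (3/5, 1/6)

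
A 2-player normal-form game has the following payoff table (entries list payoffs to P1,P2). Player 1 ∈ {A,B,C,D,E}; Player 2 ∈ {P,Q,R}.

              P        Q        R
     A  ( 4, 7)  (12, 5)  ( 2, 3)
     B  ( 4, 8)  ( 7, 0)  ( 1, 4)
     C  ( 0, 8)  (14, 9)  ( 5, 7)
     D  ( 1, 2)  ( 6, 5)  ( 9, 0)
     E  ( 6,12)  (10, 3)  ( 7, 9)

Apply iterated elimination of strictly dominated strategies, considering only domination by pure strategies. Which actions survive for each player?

P1 drop B (E beats it: P:6>4 Q:10>7 R:7>1)
P2 drop R (P beats it: A:7>3 C:8>7 D:2>0 E:12>9)
P1 drop D (A beats it: P:4>1 Q:12>6)
P1→{A,C,E} P2→{P,Q}

IESDS → P1:{A,C,E} P2:{P,Q}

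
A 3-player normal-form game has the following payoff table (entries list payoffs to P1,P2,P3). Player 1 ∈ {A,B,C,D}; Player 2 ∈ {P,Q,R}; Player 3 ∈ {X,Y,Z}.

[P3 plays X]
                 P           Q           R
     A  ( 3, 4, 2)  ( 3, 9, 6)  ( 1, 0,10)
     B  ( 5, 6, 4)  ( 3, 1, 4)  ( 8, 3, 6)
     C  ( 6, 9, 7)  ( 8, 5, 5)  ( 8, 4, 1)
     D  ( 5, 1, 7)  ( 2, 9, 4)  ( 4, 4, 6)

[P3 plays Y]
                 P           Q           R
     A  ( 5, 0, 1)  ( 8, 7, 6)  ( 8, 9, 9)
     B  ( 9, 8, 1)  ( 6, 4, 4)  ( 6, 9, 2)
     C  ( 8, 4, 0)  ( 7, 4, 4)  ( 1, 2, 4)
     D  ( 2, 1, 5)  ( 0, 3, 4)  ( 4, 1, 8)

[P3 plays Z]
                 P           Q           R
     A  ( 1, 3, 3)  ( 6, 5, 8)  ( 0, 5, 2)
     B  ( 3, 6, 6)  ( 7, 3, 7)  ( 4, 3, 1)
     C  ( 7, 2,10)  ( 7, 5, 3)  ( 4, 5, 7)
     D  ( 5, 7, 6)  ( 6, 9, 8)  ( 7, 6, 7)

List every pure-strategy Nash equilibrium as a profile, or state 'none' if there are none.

PSNE: ∅

(A,P,X): not NE [P1→C gives 6>3; P2→Q gives 9>4; P3→Z gives 3>2]
(A,P,Y): not NE [P1→B gives 9>5; P2→R gives 9>0; P3→Z gives 3>1]
(A,P,Z): not NE [P1→C gives 7>1; P2→R gives 5>3]
(A,Q,X): not NE [P1→C gives 8>3; P3→Z gives 8>6]
(A,Q,Y): not NE [P2→R gives 9>7; P3→Z gives 8>6]
(A,Q,Z): not NE [P1→C gives 7>6]
(A,R,X): not NE [P1→C gives 8>1; P2→Q gives 9>0]
(A,R,Y): not NE [P3→X gives 10>9]
(A,R,Z): not NE [P1→D gives 7>0; P3→X gives 10>2]
(B,P,X): not NE [P1→C gives 6>5; P3→Z gives 6>4]
(B,P,Y): not NE [P2→R gives 9>8; P3→Z gives 6>1]
(B,P,Z): not NE [P1→C gives 7>3]
(B,Q,X): not NE [P1→C gives 8>3; P2→P gives 6>1; P3→Z gives 7>4]
(B,Q,Y): not NE [P1→A gives 8>6; P2→R gives 9>4; P3→Z gives 7>4]
(B,Q,Z): not NE [P2→P gives 6>3]
(B,R,X): not NE [P2→P gives 6>3]
(B,R,Y): not NE [P1→A gives 8>6; P3→X gives 6>2]
(B,R,Z): not NE [P1→D gives 7>4; P2→P gives 6>3; P3→X gives 6>1]
(C,P,X): not NE [P3→Z gives 10>7]
(C,P,Y): not NE [P1→B gives 9>8; P3→Z gives 10>0]
(C,P,Z): not NE [P2→R gives 5>2]
(C,Q,X): not NE [P2→P gives 9>5]
(C,Q,Y): not NE [P1→A gives 8>7; P3→X gives 5>4]
(C,Q,Z): not NE [P3→X gives 5>3]
(C,R,X): not NE [P2→P gives 9>4; P3→Z gives 7>1]
(C,R,Y): not NE [P1→A gives 8>1; P2→Q gives 4>2; P3→Z gives 7>4]
(C,R,Z): not NE [P1→D gives 7>4]
(D,P,X): not NE [P1→C gives 6>5; P2→Q gives 9>1]
(D,P,Y): not NE [P1→B gives 9>2; P2→Q gives 3>1; P3→X gives 7>5]
(D,P,Z): not NE [P1→C gives 7>5; P2→Q gives 9>7; P3→X gives 7>6]
(D,Q,X): not NE [P1→C gives 8>2; P3→Z gives 8>4]
(D,Q,Y): not NE [P1→A gives 8>0; P3→Z gives 8>4]
(D,Q,Z): not NE [P1→C gives 7>6]
(D,R,X): not NE [P1→C gives 8>4; P2→Q gives 9>4; P3→Y gives 8>6]
(D,R,Y): not NE [P1→A gives 8>4; P2→Q gives 3>1]
(D,R,Z): not NE [P2→Q gives 9>6; P3→Y gives 8>7]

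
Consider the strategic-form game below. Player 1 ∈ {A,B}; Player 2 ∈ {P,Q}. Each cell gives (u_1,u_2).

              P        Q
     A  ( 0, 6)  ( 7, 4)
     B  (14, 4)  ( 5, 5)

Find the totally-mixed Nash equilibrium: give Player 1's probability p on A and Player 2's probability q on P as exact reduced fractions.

P1 indiff ⇒ q·0+(1-q)·7 = q·14+(1-q)·5 ⇒ q(-14) = (1-q)(-2) ⇒ q = 1/8
P2 indiff ⇒ p·6+(1-p)·4 = p·4+(1-p)·5 ⇒ p(2) = (1-p)(1) ⇒ p = 1/3

(p,q) = (1/3, 1/8)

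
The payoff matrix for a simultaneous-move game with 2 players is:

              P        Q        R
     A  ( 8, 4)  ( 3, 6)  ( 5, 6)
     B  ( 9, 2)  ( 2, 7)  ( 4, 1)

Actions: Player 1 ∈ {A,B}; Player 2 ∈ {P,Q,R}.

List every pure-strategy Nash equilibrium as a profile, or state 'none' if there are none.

Nash profiles: (A,Q), (A,R)

(A,P): not NE [P1→B gives 9>8; P2→R gives 6>4]
(A,Q): NE
(A,R): NE
(B,P): not NE [P2→Q gives 7>2]
(B,Q): not NE [P1→A gives 3>2]
(B,R): not NE [P1→A gives 5>4; P2→Q gives 7>1]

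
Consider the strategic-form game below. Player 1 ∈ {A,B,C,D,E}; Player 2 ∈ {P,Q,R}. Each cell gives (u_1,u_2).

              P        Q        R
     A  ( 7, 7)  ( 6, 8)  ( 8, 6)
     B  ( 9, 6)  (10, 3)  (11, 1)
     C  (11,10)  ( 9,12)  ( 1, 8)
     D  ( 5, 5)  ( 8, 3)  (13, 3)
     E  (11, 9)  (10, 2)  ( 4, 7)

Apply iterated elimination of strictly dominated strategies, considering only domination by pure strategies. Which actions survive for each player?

P1 drop A (B beats it: P:9>7 Q:10>6 R:11>8)
P2 drop R (P beats it: B:6>1 C:10>8 D:5>3 E:9>7)
P1 drop D (B beats it: P:9>5 Q:10>8)
P1→{B,C,E} P2→{P,Q}

IESDS → P1:{B,C,E} P2:{P,Q}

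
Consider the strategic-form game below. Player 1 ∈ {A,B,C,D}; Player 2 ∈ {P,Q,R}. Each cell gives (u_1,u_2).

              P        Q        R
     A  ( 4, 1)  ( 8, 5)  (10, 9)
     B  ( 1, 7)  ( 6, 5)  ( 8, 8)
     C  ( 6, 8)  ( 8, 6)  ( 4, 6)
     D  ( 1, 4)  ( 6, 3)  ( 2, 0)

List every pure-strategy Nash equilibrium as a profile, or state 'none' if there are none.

NE set: (A,R), (C,P)

(A,P): not NE [P1→C gives 6>4; P2→R gives 9>1]
(A,Q): not NE [P2→R gives 9>5]
(A,R): NE
(B,P): not NE [P1→C gives 6>1; P2→R gives 8>7]
(B,Q): not NE [P1→C gives 8>6; P2→R gives 8>5]
(B,R): not NE [P1→A gives 10>8]
(C,P): NE
(C,Q): not NE [P2→P gives 8>6]
(C,R): not NE [P1→A gives 10>4; P2→P gives 8>6]
(D,P): not NE [P1→C gives 6>1]
(D,Q): not NE [P1→C gives 8>6; P2→P gives 4>3]
(D,R): not NE [P1→A gives 10>2; P2→P gives 4>0]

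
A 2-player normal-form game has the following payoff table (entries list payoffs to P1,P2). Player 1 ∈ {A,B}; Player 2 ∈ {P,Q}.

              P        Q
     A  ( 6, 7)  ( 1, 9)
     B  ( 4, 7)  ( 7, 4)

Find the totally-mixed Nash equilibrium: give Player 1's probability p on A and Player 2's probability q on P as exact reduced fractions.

P1 indiff ⇒ q·6+(1-q)·1 = q·4+(1-q)·7 ⇒ q(2) = (1-q)(6) ⇒ q = 3/4
P2 indiff ⇒ p·7+(1-p)·7 = p·9+(1-p)·4 ⇒ p(-2) = (1-p)(-3) ⇒ p = 3/5

P1 mixes 3/5 on A; P2 mixes 3/4 on P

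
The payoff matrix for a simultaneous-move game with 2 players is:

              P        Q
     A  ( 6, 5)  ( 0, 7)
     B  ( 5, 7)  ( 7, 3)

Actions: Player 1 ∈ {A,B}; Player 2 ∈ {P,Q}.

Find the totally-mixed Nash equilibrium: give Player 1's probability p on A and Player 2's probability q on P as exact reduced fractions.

P1 indiff ⇒ q·6+(1-q)·0 = q·5+(1-q)·7 ⇒ q(1) = (1-q)(7) ⇒ q = 7/8
P2 indiff ⇒ p·5+(1-p)·7 = p·7+(1-p)·3 ⇒ p(-2) = (1-p)(-4) ⇒ p = 2/3

p=2/3, q=7/8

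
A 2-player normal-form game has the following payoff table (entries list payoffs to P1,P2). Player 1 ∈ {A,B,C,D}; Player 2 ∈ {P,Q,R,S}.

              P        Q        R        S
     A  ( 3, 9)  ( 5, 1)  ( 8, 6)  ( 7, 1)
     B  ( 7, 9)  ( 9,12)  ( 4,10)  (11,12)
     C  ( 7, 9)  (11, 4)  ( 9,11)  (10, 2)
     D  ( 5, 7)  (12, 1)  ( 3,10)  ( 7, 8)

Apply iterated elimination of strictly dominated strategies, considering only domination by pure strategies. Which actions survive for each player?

IESDS → P1:{B,C,D} P2:{Q,R,S}

P1 drop A (C beats it: P:7>3 Q:11>5 R:9>8 S:10>7)
P2 drop P (R beats it: B:10>9 C:11>9 D:10>7)
P1→{B,C,D} P2→{Q,R,S}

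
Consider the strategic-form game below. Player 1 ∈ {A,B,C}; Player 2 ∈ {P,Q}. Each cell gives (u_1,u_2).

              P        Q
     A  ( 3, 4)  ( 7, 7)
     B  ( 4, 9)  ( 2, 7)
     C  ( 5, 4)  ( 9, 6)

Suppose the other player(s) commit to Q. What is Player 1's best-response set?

u_1(A vs Q) = 7
u_1(B vs Q) = 2
u_1(C vs Q) = 9
max payoff 9 at {C}

P1 best: {C}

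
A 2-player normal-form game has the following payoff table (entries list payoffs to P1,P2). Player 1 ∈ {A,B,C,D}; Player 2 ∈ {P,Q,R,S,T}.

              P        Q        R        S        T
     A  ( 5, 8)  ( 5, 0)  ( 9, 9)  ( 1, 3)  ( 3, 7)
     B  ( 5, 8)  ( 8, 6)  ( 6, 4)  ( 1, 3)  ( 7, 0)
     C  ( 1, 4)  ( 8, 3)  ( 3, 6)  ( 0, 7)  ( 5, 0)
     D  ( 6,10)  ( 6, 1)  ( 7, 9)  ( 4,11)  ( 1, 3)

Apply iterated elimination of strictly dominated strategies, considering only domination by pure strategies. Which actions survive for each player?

P2 drop Q (P beats it: A:8>0 B:8>6 C:4>3 D:10>1)
P1 drop C (B beats it: P:5>1 R:6>3 S:1>0 T:7>5)
P2 drop T (P beats it: A:8>7 B:8>0 D:10>3)
P1 drop B (D beats it: P:6>5 R:7>6 S:4>1)
P1→{A,D} P2→{P,R,S}

Remaining: P1:{A,D} P2:{P,R,S}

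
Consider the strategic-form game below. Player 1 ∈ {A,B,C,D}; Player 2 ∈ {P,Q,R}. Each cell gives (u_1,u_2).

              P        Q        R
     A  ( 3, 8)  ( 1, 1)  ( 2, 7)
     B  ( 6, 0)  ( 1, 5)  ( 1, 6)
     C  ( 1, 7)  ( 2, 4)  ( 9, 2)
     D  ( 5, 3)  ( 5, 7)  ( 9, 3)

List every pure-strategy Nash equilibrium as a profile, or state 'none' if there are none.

(A,P): not NE [P1→B gives 6>3]
(A,Q): not NE [P1→D gives 5>1; P2→P gives 8>1]
(A,R): not NE [P1→D gives 9>2; P2→P gives 8>7]
(B,P): not NE [P2→R gives 6>0]
(B,Q): not NE [P1→D gives 5>1; P2→R gives 6>5]
(B,R): not NE [P1→D gives 9>1]
(C,P): not NE [P1→B gives 6>1]
(C,Q): not NE [P1→D gives 5>2; P2→P gives 7>4]
(C,R): not NE [P2→P gives 7>2]
(D,P): not NE [P1→B gives 6>5; P2→Q gives 7>3]
(D,Q): NE
(D,R): not NE [P2→Q gives 7>3]

NE set: (D,Q)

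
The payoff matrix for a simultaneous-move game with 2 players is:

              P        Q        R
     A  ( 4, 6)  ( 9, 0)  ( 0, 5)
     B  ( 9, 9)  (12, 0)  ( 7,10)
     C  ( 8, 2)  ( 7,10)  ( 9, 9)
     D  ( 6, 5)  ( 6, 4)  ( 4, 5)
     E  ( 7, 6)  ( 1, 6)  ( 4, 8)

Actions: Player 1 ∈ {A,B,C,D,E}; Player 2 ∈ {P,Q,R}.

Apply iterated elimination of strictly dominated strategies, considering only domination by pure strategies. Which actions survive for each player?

Survivors P1:{B,C} P2:{Q,R}

P1 drop A (B beats it: P:9>4 Q:12>9 R:7>0)
P1 drop D (B beats it: P:9>6 Q:12>6 R:7>4)
P1 drop E (B beats it: P:9>7 Q:12>1 R:7>4)
P2 drop P (R beats it: B:10>9 C:9>2)
P1→{B,C} P2→{Q,R}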